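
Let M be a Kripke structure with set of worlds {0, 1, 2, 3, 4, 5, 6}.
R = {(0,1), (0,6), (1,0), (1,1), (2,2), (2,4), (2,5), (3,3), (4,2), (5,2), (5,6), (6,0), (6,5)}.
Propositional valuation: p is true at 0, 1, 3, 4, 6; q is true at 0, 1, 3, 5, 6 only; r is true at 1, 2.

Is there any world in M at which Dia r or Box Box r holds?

Yes

Let φ = Dia r or Box Box r. Evaluate φ at each world:
  0 (successors {1, 6}): φ is true.
  1 (successors {0, 1}): φ is true.
  2 (successors {2, 4, 5}): φ is true.
  3 (successors {3}): φ is false.
  4 (successors {2}): φ is true.
  5 (successors {2, 6}): φ is true.
  6 (successors {0, 5}): φ is false.
Detail at 0 (witness):
  At 0: Dia r is true, Box Box r is false, so Dia r or Box Box r is true.
    At 0: Dia r requires r at some successor in {1, 6}.
      r holds at 1, so Dia r is true at 0.
    At 0: Box Box r requires Box r at every successor {1, 6}.
      Box r fails at 1, so Box Box r is false at 0.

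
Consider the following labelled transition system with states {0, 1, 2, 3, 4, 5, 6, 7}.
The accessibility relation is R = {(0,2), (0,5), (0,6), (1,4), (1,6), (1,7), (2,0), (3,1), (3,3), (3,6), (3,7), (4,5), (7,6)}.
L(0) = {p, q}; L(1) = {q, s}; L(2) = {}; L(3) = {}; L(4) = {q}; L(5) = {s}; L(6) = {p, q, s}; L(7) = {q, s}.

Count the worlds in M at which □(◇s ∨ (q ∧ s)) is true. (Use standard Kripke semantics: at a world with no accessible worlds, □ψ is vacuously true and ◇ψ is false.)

6

Recall that □ψ holds at a world iff ψ holds at every accessible world, and ◇ψ holds iff ψ holds at some accessible world.
Let φ = □(◇s ∨ (q ∧ s)). Evaluate φ at each world:
  0 (successors {2, 5, 6}): φ is false.
  1 (successors {4, 6, 7}): φ is true.
  2 (successors {0}): φ is true.
  3 (successors {1, 3, 6, 7}): φ is true.
  4 (successors {5}): φ is false.
  5 (successors ∅): φ is true.
  6 (successors ∅): φ is true.
  7 (successors {6}): φ is true.
For instance, at 0:
  At 0: □(◇s ∨ (q ∧ s)) requires ◇s ∨ (q ∧ s) at every successor {2, 5, 6}.
    ◇s ∨ (q ∧ s) fails at 2, so □(◇s ∨ (q ∧ s)) is false at 0.
      At 2: ◇s is false, q ∧ s is false, so ◇s ∨ (q ∧ s) is false.
Satisfying worlds: {1, 2, 3, 5, 6, 7}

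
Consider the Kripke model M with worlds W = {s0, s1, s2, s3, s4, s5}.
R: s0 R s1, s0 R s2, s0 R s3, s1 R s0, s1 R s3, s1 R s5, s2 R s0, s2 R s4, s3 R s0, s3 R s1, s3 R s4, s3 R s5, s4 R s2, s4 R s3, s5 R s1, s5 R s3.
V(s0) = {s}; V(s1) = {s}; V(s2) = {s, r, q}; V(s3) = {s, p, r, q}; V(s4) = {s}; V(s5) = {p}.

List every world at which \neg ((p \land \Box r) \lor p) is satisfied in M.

Let φ = \neg ((p \land \Box r) \lor p). Evaluate φ at each world:
  s0 (successors {s1, s2, s3}): φ is true.
  s1 (successors {s0, s3, s5}): φ is true.
  s2 (successors {s0, s4}): φ is true.
  s3 (successors {s0, s1, s4, s5}): φ is false.
  s4 (successors {s2, s3}): φ is true.
  s5 (successors {s1, s3}): φ is false.
For instance, at s1:
  At s1: (p \land \Box r) \lor p is false, so \neg ((p \land \Box r) \lor p) is true.
    At s1: p \land \Box r is false, p is false, so (p \land \Box r) \lor p is false.
      At s1: p is false, \Box r is false, so p \land \Box r is false.
Satisfying worlds: {s0, s1, s2, s4}

s0, s1, s2, s4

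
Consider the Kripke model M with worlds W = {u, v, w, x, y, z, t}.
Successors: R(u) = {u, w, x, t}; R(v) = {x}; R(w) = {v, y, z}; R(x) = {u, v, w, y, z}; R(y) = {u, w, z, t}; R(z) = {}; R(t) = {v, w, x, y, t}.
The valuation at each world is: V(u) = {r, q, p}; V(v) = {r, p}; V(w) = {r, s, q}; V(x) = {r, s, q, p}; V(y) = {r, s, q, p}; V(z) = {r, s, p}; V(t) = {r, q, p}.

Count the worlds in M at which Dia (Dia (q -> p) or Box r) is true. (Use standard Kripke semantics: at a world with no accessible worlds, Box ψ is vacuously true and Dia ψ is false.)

6

Recall that Box ψ holds at a world iff ψ holds at every accessible world, and Dia ψ holds iff ψ holds at some accessible world.
Let φ = Dia (Dia (q -> p) or Box r). Evaluate φ at each world:
  u (successors {u, w, x, t}): φ is true.
  v (successors {x}): φ is true.
  w (successors {v, y, z}): φ is true.
  x (successors {u, v, w, y, z}): φ is true.
  y (successors {u, w, z, t}): φ is true.
  z (successors ∅): φ is false.
  t (successors {v, w, x, y, t}): φ is true.
For instance, at y:
  At y: Dia (Dia (q -> p) or Box r) requires Dia (q -> p) or Box r at some successor in {u, w, z, t}.
    Dia (q -> p) or Box r holds at u, so Dia (Dia (q -> p) or Box r) is true at y.
      At u: Dia (q -> p) is true, Box r is true, so Dia (q -> p) or Box r is true.
Satisfying worlds: {u, v, w, x, y, t}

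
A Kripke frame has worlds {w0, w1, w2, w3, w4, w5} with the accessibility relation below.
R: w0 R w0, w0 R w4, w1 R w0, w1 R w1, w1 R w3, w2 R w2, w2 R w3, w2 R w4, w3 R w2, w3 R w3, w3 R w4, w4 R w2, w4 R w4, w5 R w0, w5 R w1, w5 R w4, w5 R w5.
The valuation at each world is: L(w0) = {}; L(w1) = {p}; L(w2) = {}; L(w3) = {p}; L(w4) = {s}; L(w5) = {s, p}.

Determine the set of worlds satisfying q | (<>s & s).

Let φ = q | (<>s & s). Evaluate φ at each world:
  w0 (successors {w0, w4}): φ is false.
  w1 (successors {w0, w1, w3}): φ is false.
  w2 (successors {w2, w3, w4}): φ is false.
  w3 (successors {w2, w3, w4}): φ is false.
  w4 (successors {w2, w4}): φ is true.
  w5 (successors {w0, w1, w4, w5}): φ is true.
For instance, at w2:
  At w2: q is false, <>s & s is false, so q | (<>s & s) is false.
    At w2: <>s is true, s is false, so <>s & s is false.
      At w2: <>s requires s at some successor in {w2, w3, w4}.
        s holds at w4, so <>s is true at w2.
Satisfying worlds: {w4, w5}

w4, w5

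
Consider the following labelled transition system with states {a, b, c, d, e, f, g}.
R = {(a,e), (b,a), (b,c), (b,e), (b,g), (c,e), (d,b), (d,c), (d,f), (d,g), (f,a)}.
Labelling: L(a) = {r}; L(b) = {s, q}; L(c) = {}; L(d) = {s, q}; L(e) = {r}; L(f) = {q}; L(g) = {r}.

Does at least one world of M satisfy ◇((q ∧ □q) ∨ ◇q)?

No

Recall that □ψ holds at a world iff ψ holds at every accessible world, and ◇ψ holds iff ψ holds at some accessible world.
Let φ = ◇((q ∧ □q) ∨ ◇q). Evaluate φ at each world:
  a (successors {e}): φ is false.
  b (successors {a, c, e, g}): φ is false.
  c (successors {e}): φ is false.
  d (successors {b, c, f, g}): φ is false.
  e (successors ∅): φ is false.
  f (successors {a}): φ is false.
  g (successors ∅): φ is false.
For instance, at f:
  At f: ◇((q ∧ □q) ∨ ◇q) requires (q ∧ □q) ∨ ◇q at some successor in {a}.
    At a: (q ∧ □q) ∨ ◇q is false.
  So ◇((q ∧ □q) ∨ ◇q) is false at f.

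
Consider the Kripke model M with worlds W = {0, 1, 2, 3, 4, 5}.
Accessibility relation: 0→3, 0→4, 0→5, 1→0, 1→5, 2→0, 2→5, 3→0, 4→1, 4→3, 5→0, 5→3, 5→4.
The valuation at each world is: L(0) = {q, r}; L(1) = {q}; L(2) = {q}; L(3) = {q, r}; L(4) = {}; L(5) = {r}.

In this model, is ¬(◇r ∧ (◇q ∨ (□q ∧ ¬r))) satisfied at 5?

No

Recall that □ψ holds at a world iff ψ holds at every accessible world, and ◇ψ holds iff ψ holds at some accessible world.
At 5: ◇r ∧ (◇q ∨ (□q ∧ ¬r)) is true, so ¬(◇r ∧ (◇q ∨ (□q ∧ ¬r))) is false.
  At 5: ◇r is true, ◇q ∨ (□q ∧ ¬r) is true, so ◇r ∧ (◇q ∨ (□q ∧ ¬r)) is true.
    At 5: ◇r requires r at some successor in {0, 3, 4}.
      r holds at 0, so ◇r is true at 5.
    At 5: ◇q is true, □q ∧ ¬r is false, so ◇q ∨ (□q ∧ ¬r) is true.
      At 5: ◇q requires q at some successor in {0, 3, 4}.
        q holds at 0, so ◇q is true at 5.
      At 5: □q is false, ¬r is false, so □q ∧ ¬r is false.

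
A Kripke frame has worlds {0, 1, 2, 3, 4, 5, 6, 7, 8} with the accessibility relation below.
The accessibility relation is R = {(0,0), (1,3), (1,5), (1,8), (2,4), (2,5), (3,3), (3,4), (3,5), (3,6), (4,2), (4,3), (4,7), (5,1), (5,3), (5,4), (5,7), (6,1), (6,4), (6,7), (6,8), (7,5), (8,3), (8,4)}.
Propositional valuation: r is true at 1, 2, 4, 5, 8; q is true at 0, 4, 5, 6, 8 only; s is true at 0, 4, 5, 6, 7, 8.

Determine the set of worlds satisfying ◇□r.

4, 5, 6

Recall that □ψ holds at a world iff ψ holds at every accessible world, and ◇ψ holds iff ψ holds at some accessible world.
Let φ = ◇□r. Evaluate φ at each world:
  0 (successors {0}): φ is false.
  1 (successors {3, 5, 8}): φ is false.
  2 (successors {4, 5}): φ is false.
  3 (successors {3, 4, 5, 6}): φ is false.
  4 (successors {2, 3, 7}): φ is true.
  5 (successors {1, 3, 4, 7}): φ is true.
  6 (successors {1, 4, 7, 8}): φ is true.
  7 (successors {5}): φ is false.
  8 (successors {3, 4}): φ is false.
For instance, at 5:
  At 5: ◇□r requires □r at some successor in {1, 3, 4, 7}.
    □r holds at 7, so ◇□r is true at 5.
      At 7: □r requires r at every successor {5}.
        At 5: r is true.
      So □r is true at 7.
Satisfying worlds: {4, 5, 6}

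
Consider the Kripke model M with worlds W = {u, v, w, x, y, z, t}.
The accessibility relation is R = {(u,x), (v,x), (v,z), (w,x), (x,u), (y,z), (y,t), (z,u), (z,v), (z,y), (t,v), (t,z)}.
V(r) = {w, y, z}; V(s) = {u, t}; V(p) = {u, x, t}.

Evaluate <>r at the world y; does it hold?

At y: <>r requires r at some successor in {z, t}.
  r holds at z, so <>r is true at y.

Yes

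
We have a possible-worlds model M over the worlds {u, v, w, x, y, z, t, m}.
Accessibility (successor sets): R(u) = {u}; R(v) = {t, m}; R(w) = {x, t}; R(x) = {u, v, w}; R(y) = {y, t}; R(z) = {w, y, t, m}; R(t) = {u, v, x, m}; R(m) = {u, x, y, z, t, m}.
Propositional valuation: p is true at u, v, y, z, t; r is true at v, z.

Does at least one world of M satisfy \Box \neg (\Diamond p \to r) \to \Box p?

Yes

Let φ = \Box \neg (\Diamond p \to r) \to \Box p. Evaluate φ at each world:
  u (successors {u}): φ is true.
  v (successors {t, m}): φ is false.
  w (successors {x, t}): φ is false.
  x (successors {u, v, w}): φ is true.
  y (successors {y, t}): φ is true.
  z (successors {w, y, t, m}): φ is false.
  t (successors {u, v, x, m}): φ is true.
  m (successors {u, x, y, z, t, m}): φ is true.
Detail at u (witness):
  At u: \Box \neg (\Diamond p \to r) is true, \Box p is true, so \Box \neg (\Diamond p \to r) \to \Box p is true.
    At u: \Box \neg (\Diamond p \to r) requires \neg (\Diamond p \to r) at every successor {u}.
      At u: \neg (\Diamond p \to r) is true.
    So \Box \neg (\Diamond p \to r) is true at u.
    At u: \Box p requires p at every successor {u}.
      At u: p is true.
    So \Box p is true at u.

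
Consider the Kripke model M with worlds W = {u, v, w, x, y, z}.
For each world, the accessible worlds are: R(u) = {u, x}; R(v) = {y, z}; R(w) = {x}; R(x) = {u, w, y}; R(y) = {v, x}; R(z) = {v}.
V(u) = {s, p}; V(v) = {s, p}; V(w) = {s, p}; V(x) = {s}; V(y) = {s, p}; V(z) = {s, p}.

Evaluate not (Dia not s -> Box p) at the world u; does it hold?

Recall that Box ψ holds at a world iff ψ holds at every accessible world, and Dia ψ holds iff ψ holds at some accessible world.
At u: Dia not s -> Box p is true, so not (Dia not s -> Box p) is false.
  At u: Dia not s is false, Box p is false, so Dia not s -> Box p is true.
    At u: Dia not s requires not s at some successor in {u, x}.
      At u: not s is false.
      At x: not s is false.
    So Dia not s is false at u.
    At u: Box p requires p at every successor {u, x}.
      p fails at x, so Box p is false at u.

No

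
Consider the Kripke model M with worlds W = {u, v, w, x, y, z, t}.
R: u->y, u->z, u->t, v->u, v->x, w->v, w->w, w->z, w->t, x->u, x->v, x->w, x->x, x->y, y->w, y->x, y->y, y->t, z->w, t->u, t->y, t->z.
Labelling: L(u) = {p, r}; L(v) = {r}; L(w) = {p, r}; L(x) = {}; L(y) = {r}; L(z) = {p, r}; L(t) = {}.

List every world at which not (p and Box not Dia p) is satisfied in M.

Let φ = not (p and Box not Dia p). Evaluate φ at each world:
  u (successors {y, z, t}): φ is true.
  v (successors {u, x}): φ is true.
  w (successors {v, w, z, t}): φ is true.
  x (successors {u, v, w, x, y}): φ is true.
  y (successors {w, x, y, t}): φ is true.
  z (successors {w}): φ is true.
  t (successors {u, y, z}): φ is true.
For instance, at v:
  At v: p and Box not Dia p is false, so not (p and Box not Dia p) is true.
    At v: p is false, Box not Dia p is false, so p and Box not Dia p is false.
      At v: Box not Dia p requires not Dia p at every successor {u, x}.
        not Dia p fails at u, so Box not Dia p is false at v.
Satisfying worlds: {u, v, w, x, y, z, t}

u, v, w, x, y, z, t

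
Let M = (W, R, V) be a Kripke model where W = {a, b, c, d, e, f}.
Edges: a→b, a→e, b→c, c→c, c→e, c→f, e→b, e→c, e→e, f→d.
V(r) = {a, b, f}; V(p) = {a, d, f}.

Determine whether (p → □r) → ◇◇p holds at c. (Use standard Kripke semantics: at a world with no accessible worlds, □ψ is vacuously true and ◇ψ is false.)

Yes

At c: p → □r is true, ◇◇p is true, so (p → □r) → ◇◇p is true.
  At c: p is false, □r is false, so p → □r is true.
    At c: □r requires r at every successor {c, e, f}.
      r fails at c, so □r is false at c.
  At c: ◇◇p requires ◇p at some successor in {c, e, f}.
    ◇p holds at c, so ◇◇p is true at c.
      At c: ◇p requires p at some successor in {c, e, f}.
        p holds at f, so ◇p is true at c.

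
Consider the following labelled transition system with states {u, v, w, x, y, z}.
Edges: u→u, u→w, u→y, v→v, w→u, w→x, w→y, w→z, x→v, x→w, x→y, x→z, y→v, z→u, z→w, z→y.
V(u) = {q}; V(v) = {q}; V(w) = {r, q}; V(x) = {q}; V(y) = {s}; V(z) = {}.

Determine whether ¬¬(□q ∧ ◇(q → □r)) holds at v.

No

Recall that □ψ holds at a world iff ψ holds at every accessible world, and ◇ψ holds iff ψ holds at some accessible world.
At v: ¬(□q ∧ ◇(q → □r)) is true, so ¬¬(□q ∧ ◇(q → □r)) is false.
  At v: □q ∧ ◇(q → □r) is false, so ¬(□q ∧ ◇(q → □r)) is true.
    At v: □q is true, ◇(q → □r) is false, so □q ∧ ◇(q → □r) is false.
      At v: □q requires q at every successor {v}.
        At v: q is true.
      So □q is true at v.
      At v: ◇(q → □r) requires q → □r at some successor in {v}.
        At v: q → □r is false.
      So ◇(q → □r) is false at v.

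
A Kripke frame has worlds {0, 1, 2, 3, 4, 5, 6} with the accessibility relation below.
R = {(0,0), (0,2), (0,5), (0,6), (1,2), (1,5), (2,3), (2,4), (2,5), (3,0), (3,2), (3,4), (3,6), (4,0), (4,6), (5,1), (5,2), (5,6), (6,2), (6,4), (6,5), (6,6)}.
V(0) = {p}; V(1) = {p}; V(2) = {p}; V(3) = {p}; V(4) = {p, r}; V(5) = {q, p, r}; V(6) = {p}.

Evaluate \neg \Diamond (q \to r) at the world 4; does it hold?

No

At 4: \Diamond (q \to r) is true, so \neg \Diamond (q \to r) is false.
  At 4: \Diamond (q \to r) requires q \to r at some successor in {0, 6}.
    q \to r holds at 0, so \Diamond (q \to r) is true at 4.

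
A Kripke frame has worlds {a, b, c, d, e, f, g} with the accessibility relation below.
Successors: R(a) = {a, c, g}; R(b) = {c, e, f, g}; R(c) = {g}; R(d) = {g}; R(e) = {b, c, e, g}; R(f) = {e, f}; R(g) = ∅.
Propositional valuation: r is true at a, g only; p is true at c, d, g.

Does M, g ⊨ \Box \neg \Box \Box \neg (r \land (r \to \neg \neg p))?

Yes

Recall that \Box ψ holds at a world iff ψ holds at every accessible world, and \Diamond ψ holds iff ψ holds at some accessible world.
At g: no accessible worlds, so \Box \neg \Box \Box \neg (r \land (r \to \neg \neg p)) holds vacuously.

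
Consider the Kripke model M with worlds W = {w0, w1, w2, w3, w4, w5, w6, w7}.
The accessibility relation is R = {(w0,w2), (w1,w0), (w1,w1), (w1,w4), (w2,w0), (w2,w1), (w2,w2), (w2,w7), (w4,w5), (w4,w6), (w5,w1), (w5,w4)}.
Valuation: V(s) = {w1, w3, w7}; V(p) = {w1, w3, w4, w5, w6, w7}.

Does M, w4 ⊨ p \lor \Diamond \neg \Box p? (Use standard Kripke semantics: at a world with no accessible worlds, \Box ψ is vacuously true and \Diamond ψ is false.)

Yes

Recall that \Box ψ holds at a world iff ψ holds at every accessible world, and \Diamond ψ holds iff ψ holds at some accessible world.
At w4: p is true, \Diamond \neg \Box p is false, so p \lor \Diamond \neg \Box p is true.
  At w4: \Diamond \neg \Box p requires \neg \Box p at some successor in {w5, w6}.
    At w5: \neg \Box p is false.
    At w6: \neg \Box p is false.
  So \Diamond \neg \Box p is false at w4.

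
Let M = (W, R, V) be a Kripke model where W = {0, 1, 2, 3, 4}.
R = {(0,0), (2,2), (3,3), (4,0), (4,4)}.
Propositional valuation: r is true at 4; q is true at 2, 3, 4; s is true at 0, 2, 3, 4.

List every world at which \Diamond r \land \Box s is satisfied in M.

Let φ = \Diamond r \land \Box s. Evaluate φ at each world:
  0 (successors {0}): φ is false.
  1 (successors ∅): φ is false.
  2 (successors {2}): φ is false.
  3 (successors {3}): φ is false.
  4 (successors {0, 4}): φ is true.
For instance, at 3:
  At 3: \Diamond r is false, \Box s is true, so \Diamond r \land \Box s is false.
    At 3: \Diamond r requires r at some successor in {3}.
      At 3: r is false.
    So \Diamond r is false at 3.
    At 3: \Box s requires s at every successor {3}.
      At 3: s is true.
    So \Box s is true at 3.
Satisfying worlds: {4}

4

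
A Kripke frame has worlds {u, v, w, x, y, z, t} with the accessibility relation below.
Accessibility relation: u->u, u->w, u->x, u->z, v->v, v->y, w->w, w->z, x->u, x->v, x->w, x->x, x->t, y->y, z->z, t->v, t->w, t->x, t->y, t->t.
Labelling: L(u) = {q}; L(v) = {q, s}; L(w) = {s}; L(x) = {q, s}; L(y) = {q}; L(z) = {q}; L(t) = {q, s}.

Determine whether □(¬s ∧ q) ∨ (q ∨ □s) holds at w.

No

Recall that □ψ holds at a world iff ψ holds at every accessible world, and ◇ψ holds iff ψ holds at some accessible world.
At w: □(¬s ∧ q) is false, q ∨ □s is false, so □(¬s ∧ q) ∨ (q ∨ □s) is false.
  At w: □(¬s ∧ q) requires ¬s ∧ q at every successor {w, z}.
    ¬s ∧ q fails at w, so □(¬s ∧ q) is false at w.
  At w: q is false, □s is false, so q ∨ □s is false.
    At w: □s requires s at every successor {w, z}.
      s fails at z, so □s is false at w.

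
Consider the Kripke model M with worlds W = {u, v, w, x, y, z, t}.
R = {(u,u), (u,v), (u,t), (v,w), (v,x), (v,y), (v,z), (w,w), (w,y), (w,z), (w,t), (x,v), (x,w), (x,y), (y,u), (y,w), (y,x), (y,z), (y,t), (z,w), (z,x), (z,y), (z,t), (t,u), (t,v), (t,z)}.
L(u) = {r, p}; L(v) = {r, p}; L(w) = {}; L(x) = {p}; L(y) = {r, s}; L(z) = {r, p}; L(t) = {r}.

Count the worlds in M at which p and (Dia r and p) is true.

4

Let φ = p and (Dia r and p). Evaluate φ at each world:
  u (successors {u, v, t}): φ is true.
  v (successors {w, x, y, z}): φ is true.
  w (successors {w, y, z, t}): φ is false.
  x (successors {v, w, y}): φ is true.
  y (successors {u, w, x, z, t}): φ is false.
  z (successors {w, x, y, t}): φ is true.
  t (successors {u, v, z}): φ is false.
For instance, at v:
  At v: p is true, Dia r and p is true, so p and (Dia r and p) is true.
    At v: Dia r is true, p is true, so Dia r and p is true.
      At v: Dia r requires r at some successor in {w, x, y, z}.
        r holds at y, so Dia r is true at v.
Satisfying worlds: {u, v, x, z}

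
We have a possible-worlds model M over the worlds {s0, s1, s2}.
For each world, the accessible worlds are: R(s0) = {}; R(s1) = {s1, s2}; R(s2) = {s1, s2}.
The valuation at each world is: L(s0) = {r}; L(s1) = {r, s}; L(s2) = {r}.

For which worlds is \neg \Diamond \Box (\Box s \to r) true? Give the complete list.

Recall that \Box ψ holds at a world iff ψ holds at every accessible world, and \Diamond ψ holds iff ψ holds at some accessible world.
Let φ = \neg \Diamond \Box (\Box s \to r). Evaluate φ at each world:
  s0 (successors ∅): φ is true.
  s1 (successors {s1, s2}): φ is false.
  s2 (successors {s1, s2}): φ is false.
For instance, at s1:
  At s1: \Diamond \Box (\Box s \to r) is true, so \neg \Diamond \Box (\Box s \to r) is false.
    At s1: \Diamond \Box (\Box s \to r) requires \Box (\Box s \to r) at some successor in {s1, s2}.
      \Box (\Box s \to r) holds at s1, so \Diamond \Box (\Box s \to r) is true at s1.
Satisfying worlds: {s0}

s0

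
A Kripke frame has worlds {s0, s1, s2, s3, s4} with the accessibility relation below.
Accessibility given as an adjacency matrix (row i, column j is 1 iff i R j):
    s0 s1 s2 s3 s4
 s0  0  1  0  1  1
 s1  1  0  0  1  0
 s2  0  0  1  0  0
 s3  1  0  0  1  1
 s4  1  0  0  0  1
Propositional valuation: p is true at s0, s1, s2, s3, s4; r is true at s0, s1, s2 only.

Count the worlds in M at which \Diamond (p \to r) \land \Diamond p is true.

5

Let φ = \Diamond (p \to r) \land \Diamond p. Evaluate φ at each world:
  s0 (successors {s1, s3, s4}): φ is true.
  s1 (successors {s0, s3}): φ is true.
  s2 (successors {s2}): φ is true.
  s3 (successors {s0, s3, s4}): φ is true.
  s4 (successors {s0, s4}): φ is true.
For instance, at s1:
  At s1: \Diamond (p \to r) is true, \Diamond p is true, so \Diamond (p \to r) \land \Diamond p is true.
    At s1: \Diamond (p \to r) requires p \to r at some successor in {s0, s3}.
      p \to r holds at s0, so \Diamond (p \to r) is true at s1.
    At s1: \Diamond p requires p at some successor in {s0, s3}.
      p holds at s0, so \Diamond p is true at s1.
Satisfying worlds: {s0, s1, s2, s3, s4}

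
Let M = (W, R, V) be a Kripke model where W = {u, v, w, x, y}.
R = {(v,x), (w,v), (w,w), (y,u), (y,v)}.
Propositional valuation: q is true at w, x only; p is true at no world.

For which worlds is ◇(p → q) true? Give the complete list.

v, w, y

Recall that ◇ψ holds at a world iff ψ holds at some accessible world.
Let φ = ◇(p → q). Evaluate φ at each world:
  u (successors ∅): φ is false.
  v (successors {x}): φ is true.
  w (successors {v, w}): φ is true.
  x (successors ∅): φ is false.
  y (successors {u, v}): φ is true.
For instance, at w:
  At w: ◇(p → q) requires p → q at some successor in {v, w}.
    p → q holds at v, so ◇(p → q) is true at w.
Satisfying worlds: {v, w, y}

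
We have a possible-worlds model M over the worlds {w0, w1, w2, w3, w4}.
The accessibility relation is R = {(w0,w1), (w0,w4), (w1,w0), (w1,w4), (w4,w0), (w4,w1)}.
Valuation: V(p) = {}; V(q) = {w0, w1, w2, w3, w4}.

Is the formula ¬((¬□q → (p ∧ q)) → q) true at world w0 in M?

No

At w0: (¬□q → (p ∧ q)) → q is true, so ¬((¬□q → (p ∧ q)) → q) is false.
  At w0: ¬□q → (p ∧ q) is true, q is true, so (¬□q → (p ∧ q)) → q is true.
    At w0: ¬□q is false, p ∧ q is false, so ¬□q → (p ∧ q) is true.
      At w0: □q is true, so ¬□q is false.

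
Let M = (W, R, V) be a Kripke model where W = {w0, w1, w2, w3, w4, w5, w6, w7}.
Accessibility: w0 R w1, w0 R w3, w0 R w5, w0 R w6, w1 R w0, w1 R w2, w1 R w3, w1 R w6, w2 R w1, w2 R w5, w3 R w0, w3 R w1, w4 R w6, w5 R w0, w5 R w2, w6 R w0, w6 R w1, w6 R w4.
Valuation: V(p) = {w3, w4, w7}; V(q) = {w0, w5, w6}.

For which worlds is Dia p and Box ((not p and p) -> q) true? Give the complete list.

Let φ = Dia p and Box ((not p and p) -> q). Evaluate φ at each world:
  w0 (successors {w1, w3, w5, w6}): φ is true.
  w1 (successors {w0, w2, w3, w6}): φ is true.
  w2 (successors {w1, w5}): φ is false.
  w3 (successors {w0, w1}): φ is false.
  w4 (successors {w6}): φ is false.
  w5 (successors {w0, w2}): φ is false.
  w6 (successors {w0, w1, w4}): φ is true.
  w7 (successors ∅): φ is false.
For instance, at w5:
  At w5: Dia p is false, Box ((not p and p) -> q) is true, so Dia p and Box ((not p and p) -> q) is false.
    At w5: Dia p requires p at some successor in {w0, w2}.
      At w0: p is false.
      At w2: p is false.
    So Dia p is false at w5.
    At w5: Box ((not p and p) -> q) requires (not p and p) -> q at every successor {w0, w2}.
      At w0: (not p and p) -> q is true.
      At w2: (not p and p) -> q is true.
    So Box ((not p and p) -> q) is true at w5.
Satisfying worlds: {w0, w1, w6}

w0, w1, w6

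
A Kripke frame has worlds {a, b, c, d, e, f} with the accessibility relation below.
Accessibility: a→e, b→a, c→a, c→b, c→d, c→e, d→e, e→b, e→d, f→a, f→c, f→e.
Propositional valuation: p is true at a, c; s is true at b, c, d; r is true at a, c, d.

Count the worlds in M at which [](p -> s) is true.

3

Recall that []ψ holds at a world iff ψ holds at every accessible world, and <>ψ holds iff ψ holds at some accessible world.
Let φ = [](p -> s). Evaluate φ at each world:
  a (successors {e}): φ is true.
  b (successors {a}): φ is false.
  c (successors {a, b, d, e}): φ is false.
  d (successors {e}): φ is true.
  e (successors {b, d}): φ is true.
  f (successors {a, c, e}): φ is false.
For instance, at d:
  At d: [](p -> s) requires p -> s at every successor {e}.
    At e: p -> s is true.
  So [](p -> s) is true at d.
Satisfying worlds: {a, d, e}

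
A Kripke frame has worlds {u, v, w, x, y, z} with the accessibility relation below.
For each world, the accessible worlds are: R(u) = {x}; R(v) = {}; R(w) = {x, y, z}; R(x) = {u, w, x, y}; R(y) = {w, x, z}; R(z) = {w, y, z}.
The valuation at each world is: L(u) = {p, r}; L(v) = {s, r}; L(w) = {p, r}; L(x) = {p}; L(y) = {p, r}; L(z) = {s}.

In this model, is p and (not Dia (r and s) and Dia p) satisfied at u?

Yes

At u: p is true, not Dia (r and s) and Dia p is true, so p and (not Dia (r and s) and Dia p) is true.
  At u: not Dia (r and s) is true, Dia p is true, so not Dia (r and s) and Dia p is true.
    At u: Dia (r and s) is false, so not Dia (r and s) is true.
      At u: Dia (r and s) requires r and s at some successor in {x}.
        At x: r and s is false.
      So Dia (r and s) is false at u.
    At u: Dia p requires p at some successor in {x}.
      p holds at x, so Dia p is true at u.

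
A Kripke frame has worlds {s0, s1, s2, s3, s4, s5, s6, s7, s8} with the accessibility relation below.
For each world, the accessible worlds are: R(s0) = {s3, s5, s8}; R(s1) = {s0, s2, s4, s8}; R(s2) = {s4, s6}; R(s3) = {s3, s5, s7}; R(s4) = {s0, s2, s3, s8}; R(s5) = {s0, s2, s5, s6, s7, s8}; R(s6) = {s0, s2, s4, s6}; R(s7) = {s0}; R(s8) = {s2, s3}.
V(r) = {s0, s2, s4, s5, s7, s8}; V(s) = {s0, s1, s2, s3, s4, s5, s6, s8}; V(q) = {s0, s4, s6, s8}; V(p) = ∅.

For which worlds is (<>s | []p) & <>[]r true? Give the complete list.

s3, s5

Recall that []ψ holds at a world iff ψ holds at every accessible world, and <>ψ holds iff ψ holds at some accessible world.
Let φ = (<>s | []p) & <>[]r. Evaluate φ at each world:
  s0 (successors {s3, s5, s8}): φ is false.
  s1 (successors {s0, s2, s4, s8}): φ is false.
  s2 (successors {s4, s6}): φ is false.
  s3 (successors {s3, s5, s7}): φ is true.
  s4 (successors {s0, s2, s3, s8}): φ is false.
  s5 (successors {s0, s2, s5, s6, s7, s8}): φ is true.
  s6 (successors {s0, s2, s4, s6}): φ is false.
  s7 (successors {s0}): φ is false.
  s8 (successors {s2, s3}): φ is false.
For instance, at s3:
  At s3: <>s | []p is true, <>[]r is true, so (<>s | []p) & <>[]r is true.
    At s3: <>s is true, []p is false, so <>s | []p is true.
      At s3: <>s requires s at some successor in {s3, s5, s7}.
        s holds at s3, so <>s is true at s3.
      At s3: []p requires p at every successor {s3, s5, s7}.
        p fails at s3, so []p is false at s3.
    At s3: <>[]r requires []r at some successor in {s3, s5, s7}.
      []r holds at s7, so <>[]r is true at s3.
Satisfying worlds: {s3, s5}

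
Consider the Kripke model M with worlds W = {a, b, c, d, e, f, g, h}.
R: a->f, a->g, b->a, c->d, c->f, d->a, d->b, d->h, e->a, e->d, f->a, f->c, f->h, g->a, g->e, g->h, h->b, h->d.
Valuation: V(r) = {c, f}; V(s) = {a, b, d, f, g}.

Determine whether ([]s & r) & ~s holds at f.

Recall that []ψ holds at a world iff ψ holds at every accessible world, and <>ψ holds iff ψ holds at some accessible world.
At f: []s & r is false, ~s is false, so ([]s & r) & ~s is false.
  At f: []s is false, r is true, so []s & r is false.
    At f: []s requires s at every successor {a, c, h}.
      s fails at c, so []s is false at f.

No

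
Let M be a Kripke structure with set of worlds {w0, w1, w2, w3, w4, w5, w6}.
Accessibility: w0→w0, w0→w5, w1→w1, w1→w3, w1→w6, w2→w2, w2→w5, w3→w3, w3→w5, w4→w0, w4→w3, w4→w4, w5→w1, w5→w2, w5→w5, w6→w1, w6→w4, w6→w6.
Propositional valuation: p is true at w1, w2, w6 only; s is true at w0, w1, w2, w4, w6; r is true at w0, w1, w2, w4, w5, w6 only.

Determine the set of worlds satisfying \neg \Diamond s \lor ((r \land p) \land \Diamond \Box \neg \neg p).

Let φ = \neg \Diamond s \lor ((r \land p) \land \Diamond \Box \neg \neg p). Evaluate φ at each world:
  w0 (successors {w0, w5}): φ is false.
  w1 (successors {w1, w3, w6}): φ is false.
  w2 (successors {w2, w5}): φ is false.
  w3 (successors {w3, w5}): φ is true.
  w4 (successors {w0, w3, w4}): φ is false.
  w5 (successors {w1, w2, w5}): φ is false.
  w6 (successors {w1, w4, w6}): φ is false.
For instance, at w0:
  At w0: \neg \Diamond s is false, (r \land p) \land \Diamond \Box \neg \neg p is false, so \neg \Diamond s \lor ((r \land p) \land \Diamond \Box \neg \neg p) is false.
    At w0: \Diamond s is true, so \neg \Diamond s is false.
      At w0: \Diamond s requires s at some successor in {w0, w5}.
        s holds at w0, so \Diamond s is true at w0.
    At w0: r \land p is false, \Diamond \Box \neg \neg p is false, so (r \land p) \land \Diamond \Box \neg \neg p is false.
      At w0: \Diamond \Box \neg \neg p requires \Box \neg \neg p at some successor in {w0, w5}.
        At w0: \Box \neg \neg p is false.
        At w5: \Box \neg \neg p is false.
      So \Diamond \Box \neg \neg p is false at w0.
Satisfying worlds: {w3}

w3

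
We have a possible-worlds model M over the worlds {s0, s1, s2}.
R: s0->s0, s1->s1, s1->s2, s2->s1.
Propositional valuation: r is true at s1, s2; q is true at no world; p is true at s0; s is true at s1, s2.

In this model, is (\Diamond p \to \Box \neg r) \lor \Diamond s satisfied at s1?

At s1: \Diamond p \to \Box \neg r is true, \Diamond s is true, so (\Diamond p \to \Box \neg r) \lor \Diamond s is true.
  At s1: \Diamond p is false, \Box \neg r is false, so \Diamond p \to \Box \neg r is true.
    At s1: \Diamond p requires p at some successor in {s1, s2}.
      At s1: p is false.
      At s2: p is false.
    So \Diamond p is false at s1.
    At s1: \Box \neg r requires \neg r at every successor {s1, s2}.
      \neg r fails at s1, so \Box \neg r is false at s1.
  At s1: \Diamond s requires s at some successor in {s1, s2}.
    s holds at s1, so \Diamond s is true at s1.

Yes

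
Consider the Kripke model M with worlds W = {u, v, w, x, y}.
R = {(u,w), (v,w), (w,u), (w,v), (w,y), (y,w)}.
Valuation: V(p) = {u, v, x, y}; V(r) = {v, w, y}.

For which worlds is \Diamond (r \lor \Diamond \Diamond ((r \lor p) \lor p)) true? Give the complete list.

u, v, w, y

Recall that \Diamond ψ holds at a world iff ψ holds at some accessible world.
Let φ = \Diamond (r \lor \Diamond \Diamond ((r \lor p) \lor p)). Evaluate φ at each world:
  u (successors {w}): φ is true.
  v (successors {w}): φ is true.
  w (successors {u, v, y}): φ is true.
  x (successors ∅): φ is false.
  y (successors {w}): φ is true.
For instance, at v:
  At v: \Diamond (r \lor \Diamond \Diamond ((r \lor p) \lor p)) requires r \lor \Diamond \Diamond ((r \lor p) \lor p) at some successor in {w}.
    r \lor \Diamond \Diamond ((r \lor p) \lor p) holds at w, so \Diamond (r \lor \Diamond \Diamond ((r \lor p) \lor p)) is true at v.
      At w: r is true, \Diamond \Diamond ((r \lor p) \lor p) is true, so r \lor \Diamond \Diamond ((r \lor p) \lor p) is true.
Satisfying worlds: {u, v, w, y}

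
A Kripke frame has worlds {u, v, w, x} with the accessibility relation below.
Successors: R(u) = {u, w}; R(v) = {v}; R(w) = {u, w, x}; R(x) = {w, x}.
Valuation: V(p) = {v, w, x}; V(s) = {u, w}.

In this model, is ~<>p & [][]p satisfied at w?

Recall that []ψ holds at a world iff ψ holds at every accessible world, and <>ψ holds iff ψ holds at some accessible world.
At w: ~<>p is false, [][]p is false, so ~<>p & [][]p is false.
  At w: <>p is true, so ~<>p is false.
    At w: <>p requires p at some successor in {u, w, x}.
      p holds at w, so <>p is true at w.
  At w: [][]p requires []p at every successor {u, w, x}.
    []p fails at u, so [][]p is false at w.
      At u: []p requires p at every successor {u, w}.
        p fails at u, so []p is false at u.

No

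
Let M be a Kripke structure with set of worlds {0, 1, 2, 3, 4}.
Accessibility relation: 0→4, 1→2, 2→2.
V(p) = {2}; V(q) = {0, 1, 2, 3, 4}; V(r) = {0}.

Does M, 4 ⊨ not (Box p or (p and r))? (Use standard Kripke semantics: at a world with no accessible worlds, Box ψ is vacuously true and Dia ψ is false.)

At 4: Box p or (p and r) is true, so not (Box p or (p and r)) is false.
  At 4: Box p is true, p and r is false, so Box p or (p and r) is true.
    At 4: no accessible worlds, so Box p holds vacuously.

No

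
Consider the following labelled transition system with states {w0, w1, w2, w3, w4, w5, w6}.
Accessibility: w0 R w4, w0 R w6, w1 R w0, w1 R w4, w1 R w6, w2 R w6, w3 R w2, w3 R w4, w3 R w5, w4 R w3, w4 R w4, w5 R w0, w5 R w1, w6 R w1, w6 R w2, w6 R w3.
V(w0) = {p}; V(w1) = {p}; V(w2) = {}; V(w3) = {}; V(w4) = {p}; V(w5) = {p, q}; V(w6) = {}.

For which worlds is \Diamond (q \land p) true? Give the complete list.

w3

Recall that \Diamond ψ holds at a world iff ψ holds at some accessible world.
Let φ = \Diamond (q \land p). Evaluate φ at each world:
  w0 (successors {w4, w6}): φ is false.
  w1 (successors {w0, w4, w6}): φ is false.
  w2 (successors {w6}): φ is false.
  w3 (successors {w2, w4, w5}): φ is true.
  w4 (successors {w3, w4}): φ is false.
  w5 (successors {w0, w1}): φ is false.
  w6 (successors {w1, w2, w3}): φ is false.
For instance, at w4:
  At w4: \Diamond (q \land p) requires q \land p at some successor in {w3, w4}.
    At w3: q \land p is false.
    At w4: q \land p is false.
  So \Diamond (q \land p) is false at w4.
Satisfying worlds: {w3}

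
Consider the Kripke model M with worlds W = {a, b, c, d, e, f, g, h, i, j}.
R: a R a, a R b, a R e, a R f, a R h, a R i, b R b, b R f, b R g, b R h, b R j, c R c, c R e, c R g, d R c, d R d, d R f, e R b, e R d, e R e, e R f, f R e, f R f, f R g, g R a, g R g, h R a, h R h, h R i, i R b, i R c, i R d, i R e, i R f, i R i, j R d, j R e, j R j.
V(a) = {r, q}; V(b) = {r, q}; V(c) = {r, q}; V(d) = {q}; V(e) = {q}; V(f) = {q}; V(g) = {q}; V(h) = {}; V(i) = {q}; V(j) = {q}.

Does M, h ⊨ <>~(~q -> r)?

At h: <>~(~q -> r) requires ~(~q -> r) at some successor in {a, h, i}.
  ~(~q -> r) holds at h, so <>~(~q -> r) is true at h.

Yes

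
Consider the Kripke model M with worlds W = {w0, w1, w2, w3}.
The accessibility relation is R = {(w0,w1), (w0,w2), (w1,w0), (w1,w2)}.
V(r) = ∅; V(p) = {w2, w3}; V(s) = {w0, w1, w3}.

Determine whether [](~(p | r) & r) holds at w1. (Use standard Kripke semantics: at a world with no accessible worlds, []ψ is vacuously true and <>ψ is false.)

Recall that []ψ holds at a world iff ψ holds at every accessible world, and <>ψ holds iff ψ holds at some accessible world.
At w1: [](~(p | r) & r) requires ~(p | r) & r at every successor {w0, w2}.
  ~(p | r) & r fails at w0, so [](~(p | r) & r) is false at w1.

No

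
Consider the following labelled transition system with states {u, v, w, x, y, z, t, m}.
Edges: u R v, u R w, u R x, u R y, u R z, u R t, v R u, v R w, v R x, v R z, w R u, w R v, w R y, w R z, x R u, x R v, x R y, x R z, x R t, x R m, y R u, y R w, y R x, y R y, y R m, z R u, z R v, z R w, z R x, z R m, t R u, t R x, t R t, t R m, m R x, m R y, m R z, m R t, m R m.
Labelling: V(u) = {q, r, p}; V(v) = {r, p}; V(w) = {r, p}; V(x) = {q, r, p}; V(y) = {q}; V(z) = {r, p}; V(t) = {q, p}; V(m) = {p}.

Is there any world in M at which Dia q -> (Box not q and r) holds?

Let φ = Dia q -> (Box not q and r). Evaluate φ at each world:
  u (successors {v, w, x, y, z, t}): φ is false.
  v (successors {u, w, x, z}): φ is false.
  w (successors {u, v, y, z}): φ is false.
  x (successors {u, v, y, z, t, m}): φ is false.
  y (successors {u, w, x, y, m}): φ is false.
  z (successors {u, v, w, x, m}): φ is false.
  t (successors {u, x, t, m}): φ is false.
  m (successors {x, y, z, t, m}): φ is false.
For instance, at y:
  At y: Dia q is true, Box not q and r is false, so Dia q -> (Box not q and r) is false.
    At y: Dia q requires q at some successor in {u, w, x, y, m}.
      q holds at u, so Dia q is true at y.
    At y: Box not q is false, r is false, so Box not q and r is false.
      At y: Box not q requires not q at every successor {u, w, x, y, m}.
        not q fails at u, so Box not q is false at y.

No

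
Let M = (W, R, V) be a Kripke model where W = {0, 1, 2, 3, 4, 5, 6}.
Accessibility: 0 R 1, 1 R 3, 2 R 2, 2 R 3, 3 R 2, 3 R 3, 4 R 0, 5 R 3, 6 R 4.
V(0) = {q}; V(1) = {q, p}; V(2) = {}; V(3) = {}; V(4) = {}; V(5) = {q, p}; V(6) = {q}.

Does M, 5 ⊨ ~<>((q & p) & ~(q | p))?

At 5: <>((q & p) & ~(q | p)) is false, so ~<>((q & p) & ~(q | p)) is true.
  At 5: <>((q & p) & ~(q | p)) requires (q & p) & ~(q | p) at some successor in {3}.
    At 3: (q & p) & ~(q | p) is false.
  So <>((q & p) & ~(q | p)) is false at 5.

Yes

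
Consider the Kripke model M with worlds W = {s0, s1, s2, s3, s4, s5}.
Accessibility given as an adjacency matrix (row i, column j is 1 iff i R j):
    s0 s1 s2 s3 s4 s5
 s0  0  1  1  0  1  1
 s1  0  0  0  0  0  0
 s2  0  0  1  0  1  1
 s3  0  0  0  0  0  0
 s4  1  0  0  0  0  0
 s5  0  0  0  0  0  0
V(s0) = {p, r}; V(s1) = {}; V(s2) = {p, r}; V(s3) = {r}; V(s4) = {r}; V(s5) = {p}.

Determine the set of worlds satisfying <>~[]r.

s0, s2, s4

Let φ = <>~[]r. Evaluate φ at each world:
  s0 (successors {s1, s2, s4, s5}): φ is true.
  s1 (successors ∅): φ is false.
  s2 (successors {s2, s4, s5}): φ is true.
  s3 (successors ∅): φ is false.
  s4 (successors {s0}): φ is true.
  s5 (successors ∅): φ is false.
For instance, at s4:
  At s4: <>~[]r requires ~[]r at some successor in {s0}.
    ~[]r holds at s0, so <>~[]r is true at s4.
      At s0: []r is false, so ~[]r is true.
Satisfying worlds: {s0, s2, s4}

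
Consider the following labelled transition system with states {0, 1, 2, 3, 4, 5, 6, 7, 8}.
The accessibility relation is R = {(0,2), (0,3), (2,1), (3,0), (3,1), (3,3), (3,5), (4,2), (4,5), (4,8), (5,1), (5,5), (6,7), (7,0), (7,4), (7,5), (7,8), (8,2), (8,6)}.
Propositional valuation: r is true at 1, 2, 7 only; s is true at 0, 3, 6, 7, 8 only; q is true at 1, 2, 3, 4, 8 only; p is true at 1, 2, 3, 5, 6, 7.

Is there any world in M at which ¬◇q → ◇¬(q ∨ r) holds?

Recall that ◇ψ holds at a world iff ψ holds at some accessible world.
Let φ = ¬◇q → ◇¬(q ∨ r). Evaluate φ at each world:
  0 (successors {2, 3}): φ is true.
  1 (successors ∅): φ is false.
  2 (successors {1}): φ is true.
  3 (successors {0, 1, 3, 5}): φ is true.
  4 (successors {2, 5, 8}): φ is true.
  5 (successors {1, 5}): φ is true.
  6 (successors {7}): φ is false.
  7 (successors {0, 4, 5, 8}): φ is true.
  8 (successors {2, 6}): φ is true.
Detail at 0 (witness):
  At 0: ¬◇q is false, ◇¬(q ∨ r) is false, so ¬◇q → ◇¬(q ∨ r) is true.
    At 0: ◇q is true, so ¬◇q is false.
      At 0: ◇q requires q at some successor in {2, 3}.
        q holds at 2, so ◇q is true at 0.
    At 0: ◇¬(q ∨ r) requires ¬(q ∨ r) at some successor in {2, 3}.
      At 2: ¬(q ∨ r) is false.
      At 3: ¬(q ∨ r) is false.
    So ◇¬(q ∨ r) is false at 0.

Yes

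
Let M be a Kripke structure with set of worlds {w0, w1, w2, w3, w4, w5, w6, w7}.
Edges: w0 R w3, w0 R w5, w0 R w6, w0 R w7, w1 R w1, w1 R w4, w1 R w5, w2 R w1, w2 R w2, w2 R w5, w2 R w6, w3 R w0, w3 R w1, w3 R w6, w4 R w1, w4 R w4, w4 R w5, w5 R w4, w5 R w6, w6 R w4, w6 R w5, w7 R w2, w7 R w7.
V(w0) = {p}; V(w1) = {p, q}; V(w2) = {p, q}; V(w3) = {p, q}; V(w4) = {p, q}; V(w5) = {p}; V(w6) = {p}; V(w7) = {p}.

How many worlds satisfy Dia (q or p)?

Let φ = Dia (q or p). Evaluate φ at each world:
  w0 (successors {w3, w5, w6, w7}): φ is true.
  w1 (successors {w1, w4, w5}): φ is true.
  w2 (successors {w1, w2, w5, w6}): φ is true.
  w3 (successors {w0, w1, w6}): φ is true.
  w4 (successors {w1, w4, w5}): φ is true.
  w5 (successors {w4, w6}): φ is true.
  w6 (successors {w4, w5}): φ is true.
  w7 (successors {w2, w7}): φ is true.
For instance, at w6:
  At w6: Dia (q or p) requires q or p at some successor in {w4, w5}.
    q or p holds at w4, so Dia (q or p) is true at w6.
Satisfying worlds: {w0, w1, w2, w3, w4, w5, w6, w7}

8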